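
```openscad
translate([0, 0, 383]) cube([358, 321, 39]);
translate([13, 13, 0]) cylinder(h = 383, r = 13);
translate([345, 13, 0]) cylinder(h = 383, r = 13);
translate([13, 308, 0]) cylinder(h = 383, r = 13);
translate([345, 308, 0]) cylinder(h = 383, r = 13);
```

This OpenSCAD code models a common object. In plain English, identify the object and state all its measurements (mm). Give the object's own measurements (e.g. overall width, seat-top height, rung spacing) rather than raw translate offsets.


A simple wooden stool: a rectangular seat 358 mm (x) by 321 mm (y), 39 mm thick, top face at z = 422 mm, on four round legs, each 26 mm in diameter. The legs rest on z = 0, each leg's axis is inset half a diameter from the nearest pair of seat edges (so the leg's bounding box is flush with the corner).


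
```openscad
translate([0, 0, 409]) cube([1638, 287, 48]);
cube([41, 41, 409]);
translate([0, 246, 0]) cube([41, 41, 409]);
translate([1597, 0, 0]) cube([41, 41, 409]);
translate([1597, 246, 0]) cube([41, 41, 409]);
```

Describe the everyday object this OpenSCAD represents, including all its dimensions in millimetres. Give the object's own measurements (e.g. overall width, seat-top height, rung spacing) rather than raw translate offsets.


A bench: a 1638×287 mm seat slab, 48 mm thick, top at z = 457 mm, on four 41×41 mm square legs flush with the seat corners and standing on z = 0.


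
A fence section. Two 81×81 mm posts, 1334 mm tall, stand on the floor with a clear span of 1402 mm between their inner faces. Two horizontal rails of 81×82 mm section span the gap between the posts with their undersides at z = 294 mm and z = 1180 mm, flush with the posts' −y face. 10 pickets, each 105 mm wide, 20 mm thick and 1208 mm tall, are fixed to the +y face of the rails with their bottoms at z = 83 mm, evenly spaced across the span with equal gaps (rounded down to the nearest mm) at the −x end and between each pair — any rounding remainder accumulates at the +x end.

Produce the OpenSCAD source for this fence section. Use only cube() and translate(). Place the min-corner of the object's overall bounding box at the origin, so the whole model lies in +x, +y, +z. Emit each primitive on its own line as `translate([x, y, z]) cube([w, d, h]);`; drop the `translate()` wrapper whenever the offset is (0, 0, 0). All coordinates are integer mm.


cube([81, 81, 1334]);
translate([1483, 0, 0]) cube([81, 81, 1334]);
translate([81, 0, 294]) cube([1402, 81, 82]);
translate([81, 0, 1180]) cube([1402, 81, 82]);
translate([113, 81, 83]) cube([105, 20, 1208]);
translate([250, 81, 83]) cube([105, 20, 1208]);
translate([387, 81, 83]) cube([105, 20, 1208]);
translate([524, 81, 83]) cube([105, 20, 1208]);
translate([661, 81, 83]) cube([105, 20, 1208]);
translate([798, 81, 83]) cube([105, 20, 1208]);
translate([935, 81, 83]) cube([105, 20, 1208]);
translate([1072, 81, 83]) cube([105, 20, 1208]);
translate([1209, 81, 83]) cube([105, 20, 1208]);
translate([1346, 81, 83]) cube([105, 20, 1208]);


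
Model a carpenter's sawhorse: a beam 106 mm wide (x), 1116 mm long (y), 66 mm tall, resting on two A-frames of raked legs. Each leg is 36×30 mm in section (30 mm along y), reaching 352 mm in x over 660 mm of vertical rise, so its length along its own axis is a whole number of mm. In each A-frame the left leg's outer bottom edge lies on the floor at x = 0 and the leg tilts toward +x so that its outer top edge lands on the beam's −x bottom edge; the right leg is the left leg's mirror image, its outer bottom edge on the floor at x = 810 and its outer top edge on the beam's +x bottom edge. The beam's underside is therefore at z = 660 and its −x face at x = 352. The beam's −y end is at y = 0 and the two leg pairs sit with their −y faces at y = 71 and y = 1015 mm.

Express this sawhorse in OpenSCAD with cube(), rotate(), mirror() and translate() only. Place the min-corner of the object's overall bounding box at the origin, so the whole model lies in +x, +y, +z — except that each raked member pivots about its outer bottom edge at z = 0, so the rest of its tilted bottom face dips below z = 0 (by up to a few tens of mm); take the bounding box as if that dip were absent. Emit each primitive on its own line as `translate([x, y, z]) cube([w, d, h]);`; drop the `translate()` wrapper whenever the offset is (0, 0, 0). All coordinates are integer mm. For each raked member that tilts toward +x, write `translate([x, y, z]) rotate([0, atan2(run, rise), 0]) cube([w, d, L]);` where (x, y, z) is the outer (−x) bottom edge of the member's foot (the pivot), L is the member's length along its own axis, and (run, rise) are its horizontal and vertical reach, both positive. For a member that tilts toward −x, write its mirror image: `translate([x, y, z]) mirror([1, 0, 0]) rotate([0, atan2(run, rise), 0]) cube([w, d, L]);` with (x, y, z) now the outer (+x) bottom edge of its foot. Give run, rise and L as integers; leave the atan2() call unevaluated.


translate([352, 0, 660]) cube([106, 1116, 66]);
translate([0, 71, 0]) rotate([0, atan2(352, 660), 0]) cube([36, 30, 748]);
translate([810, 71, 0]) mirror([1, 0, 0]) rotate([0, atan2(352, 660), 0]) cube([36, 30, 748]);
translate([0, 1015, 0]) rotate([0, atan2(352, 660), 0]) cube([36, 30, 748]);
translate([810, 1015, 0]) mirror([1, 0, 0]) rotate([0, atan2(352, 660), 0]) cube([36, 30, 748]);


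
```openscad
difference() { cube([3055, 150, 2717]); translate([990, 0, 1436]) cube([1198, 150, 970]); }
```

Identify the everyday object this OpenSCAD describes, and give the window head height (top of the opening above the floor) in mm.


A wall with a window opening. The window head height is 2406 mm.

A wall with a rectangular opening subtracted — a window. Sill at z = 1436, opening 970 mm tall, so the head is at 1436 + 970 = 2406 mm.


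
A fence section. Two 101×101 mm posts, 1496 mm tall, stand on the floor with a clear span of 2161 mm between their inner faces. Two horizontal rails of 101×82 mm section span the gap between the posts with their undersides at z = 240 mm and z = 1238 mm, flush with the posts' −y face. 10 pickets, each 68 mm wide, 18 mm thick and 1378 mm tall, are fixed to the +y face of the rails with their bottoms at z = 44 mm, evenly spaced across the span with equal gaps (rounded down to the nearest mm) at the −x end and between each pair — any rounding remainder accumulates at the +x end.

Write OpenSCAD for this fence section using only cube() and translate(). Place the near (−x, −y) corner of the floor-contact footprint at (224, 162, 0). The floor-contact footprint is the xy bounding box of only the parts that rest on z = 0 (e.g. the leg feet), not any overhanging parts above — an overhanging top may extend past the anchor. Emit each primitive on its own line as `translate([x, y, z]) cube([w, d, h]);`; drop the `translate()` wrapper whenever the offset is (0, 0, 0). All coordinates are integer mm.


translate([224, 162, 0]) cube([101, 101, 1496]);
translate([2486, 162, 0]) cube([101, 101, 1496]);
translate([325, 162, 240]) cube([2161, 101, 82]);
translate([325, 162, 1238]) cube([2161, 101, 82]);
translate([459, 263, 44]) cube([68, 18, 1378]);
translate([661, 263, 44]) cube([68, 18, 1378]);
translate([863, 263, 44]) cube([68, 18, 1378]);
translate([1065, 263, 44]) cube([68, 18, 1378]);
translate([1267, 263, 44]) cube([68, 18, 1378]);
translate([1469, 263, 44]) cube([68, 18, 1378]);
translate([1671, 263, 44]) cube([68, 18, 1378]);
translate([1873, 263, 44]) cube([68, 18, 1378]);
translate([2075, 263, 44]) cube([68, 18, 1378]);
translate([2277, 263, 44]) cube([68, 18, 1378]);


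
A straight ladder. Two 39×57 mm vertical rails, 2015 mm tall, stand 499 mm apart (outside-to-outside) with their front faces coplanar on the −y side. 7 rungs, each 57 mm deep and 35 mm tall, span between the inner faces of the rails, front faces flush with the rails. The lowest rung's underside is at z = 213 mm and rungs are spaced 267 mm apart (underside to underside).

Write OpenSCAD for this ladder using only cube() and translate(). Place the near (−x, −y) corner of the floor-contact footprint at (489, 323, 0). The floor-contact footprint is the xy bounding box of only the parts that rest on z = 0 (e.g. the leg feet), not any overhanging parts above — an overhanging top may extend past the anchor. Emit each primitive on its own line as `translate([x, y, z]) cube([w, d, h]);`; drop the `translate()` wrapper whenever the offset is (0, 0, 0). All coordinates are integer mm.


translate([489, 323, 0]) cube([39, 57, 2015]);
translate([949, 323, 0]) cube([39, 57, 2015]);
translate([528, 323, 213]) cube([421, 57, 35]);
translate([528, 323, 480]) cube([421, 57, 35]);
translate([528, 323, 747]) cube([421, 57, 35]);
translate([528, 323, 1014]) cube([421, 57, 35]);
translate([528, 323, 1281]) cube([421, 57, 35]);
translate([528, 323, 1548]) cube([421, 57, 35]);
translate([528, 323, 1815]) cube([421, 57, 35]);


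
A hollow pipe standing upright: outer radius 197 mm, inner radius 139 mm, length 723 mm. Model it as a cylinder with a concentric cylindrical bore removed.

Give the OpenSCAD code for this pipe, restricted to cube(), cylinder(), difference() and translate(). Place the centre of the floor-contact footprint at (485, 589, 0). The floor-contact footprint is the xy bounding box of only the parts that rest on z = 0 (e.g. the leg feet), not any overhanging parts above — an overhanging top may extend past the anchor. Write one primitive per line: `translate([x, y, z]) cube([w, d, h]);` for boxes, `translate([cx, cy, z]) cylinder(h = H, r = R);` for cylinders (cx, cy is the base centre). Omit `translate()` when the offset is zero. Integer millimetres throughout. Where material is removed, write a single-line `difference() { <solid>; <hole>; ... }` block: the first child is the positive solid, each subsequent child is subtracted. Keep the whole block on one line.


difference() { translate([485, 589, 0]) cylinder(h = 723, r = 197); translate([485, 589, 0]) cylinder(h = 723, r = 139); }


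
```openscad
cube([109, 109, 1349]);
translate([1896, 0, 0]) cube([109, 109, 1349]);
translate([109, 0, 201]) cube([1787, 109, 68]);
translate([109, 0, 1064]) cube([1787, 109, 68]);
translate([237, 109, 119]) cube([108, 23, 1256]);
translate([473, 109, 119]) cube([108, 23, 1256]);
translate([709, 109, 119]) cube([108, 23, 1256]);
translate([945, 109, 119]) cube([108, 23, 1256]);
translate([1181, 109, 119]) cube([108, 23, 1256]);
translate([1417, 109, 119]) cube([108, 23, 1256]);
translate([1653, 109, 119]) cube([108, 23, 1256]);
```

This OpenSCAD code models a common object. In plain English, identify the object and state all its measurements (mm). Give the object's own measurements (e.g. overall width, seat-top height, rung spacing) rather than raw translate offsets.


A fence section. Two 109×109 mm posts, 1349 mm tall, stand on the floor with a clear span of 1787 mm between their inner faces. Two horizontal rails of 109×68 mm section span the gap between the posts with their undersides at z = 201 mm and z = 1064 mm, flush with the posts' −y face. 7 pickets, each 108 mm wide, 23 mm thick and 1256 mm tall, are fixed to the +y face of the rails with their bottoms at z = 119 mm, spaced across the span with a 128 mm gap after the −x post and between neighbouring pickets, with 135 mm left before the +x post.


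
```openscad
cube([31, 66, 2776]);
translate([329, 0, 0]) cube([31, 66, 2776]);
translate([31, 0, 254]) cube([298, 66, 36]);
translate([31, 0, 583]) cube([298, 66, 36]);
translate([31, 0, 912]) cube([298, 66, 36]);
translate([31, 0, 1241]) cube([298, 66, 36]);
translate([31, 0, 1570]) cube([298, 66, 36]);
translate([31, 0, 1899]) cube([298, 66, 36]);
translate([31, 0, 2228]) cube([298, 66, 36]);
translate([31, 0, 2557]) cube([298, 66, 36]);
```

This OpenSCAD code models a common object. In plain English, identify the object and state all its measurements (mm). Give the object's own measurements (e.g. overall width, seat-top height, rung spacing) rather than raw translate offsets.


A straight ladder. Two 31×66 mm vertical rails, 2776 mm tall, stand 360 mm apart (outside-to-outside) with their front faces coplanar on the −y side. 8 rungs, each 66 mm deep and 36 mm tall, span between the inner faces of the rails, front faces flush with the rails. The lowest rung's underside is at z = 254 mm and rungs are spaced 329 mm apart (underside to underside).


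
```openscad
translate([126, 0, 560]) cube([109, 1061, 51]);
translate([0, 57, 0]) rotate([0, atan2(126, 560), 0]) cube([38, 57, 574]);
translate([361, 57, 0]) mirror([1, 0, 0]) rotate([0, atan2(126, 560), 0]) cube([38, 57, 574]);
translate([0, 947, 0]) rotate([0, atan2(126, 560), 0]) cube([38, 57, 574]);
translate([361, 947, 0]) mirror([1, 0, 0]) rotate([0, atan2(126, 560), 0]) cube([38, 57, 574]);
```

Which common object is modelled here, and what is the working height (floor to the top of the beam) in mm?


A sawhorse. The overall height is 611 mm.

A beam across two mirrored pairs of raked legs — a sawhorse. The beam's underside is at z = 560 (matching the legs' vertical rise in atan2(126, 560)) and the beam is 51 mm tall, so its top is at 560 + 51 = 611 mm. The raked legs top out at the beam's underside, so that is the highest point.


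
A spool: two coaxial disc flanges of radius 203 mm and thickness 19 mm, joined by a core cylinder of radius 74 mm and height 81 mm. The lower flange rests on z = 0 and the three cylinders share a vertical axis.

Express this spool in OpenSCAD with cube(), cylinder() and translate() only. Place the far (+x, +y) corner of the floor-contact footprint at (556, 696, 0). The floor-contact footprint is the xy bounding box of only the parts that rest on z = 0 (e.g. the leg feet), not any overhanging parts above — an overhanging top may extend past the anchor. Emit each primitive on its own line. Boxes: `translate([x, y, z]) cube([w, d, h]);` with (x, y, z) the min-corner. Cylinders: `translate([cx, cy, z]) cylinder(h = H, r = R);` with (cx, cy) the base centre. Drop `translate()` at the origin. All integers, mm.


translate([353, 493, 0]) cylinder(h = 19, r = 203);
translate([353, 493, 19]) cylinder(h = 81, r = 74);
translate([353, 493, 100]) cylinder(h = 19, r = 203);


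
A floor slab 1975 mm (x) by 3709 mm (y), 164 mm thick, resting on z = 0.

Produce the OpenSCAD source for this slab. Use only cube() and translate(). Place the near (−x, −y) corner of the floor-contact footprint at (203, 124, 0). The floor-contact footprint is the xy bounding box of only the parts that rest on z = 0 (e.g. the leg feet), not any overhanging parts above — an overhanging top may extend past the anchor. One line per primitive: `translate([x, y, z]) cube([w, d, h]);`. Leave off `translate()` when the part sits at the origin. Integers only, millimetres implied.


translate([203, 124, 0]) cube([1975, 3709, 164]);


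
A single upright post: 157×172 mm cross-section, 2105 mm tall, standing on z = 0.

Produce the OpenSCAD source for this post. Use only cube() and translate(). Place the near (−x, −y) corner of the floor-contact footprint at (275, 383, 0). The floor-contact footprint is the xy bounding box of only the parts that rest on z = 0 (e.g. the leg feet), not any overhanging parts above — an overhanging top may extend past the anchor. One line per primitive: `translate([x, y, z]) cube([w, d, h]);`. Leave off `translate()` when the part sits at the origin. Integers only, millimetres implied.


translate([275, 383, 0]) cube([157, 172, 2105]);


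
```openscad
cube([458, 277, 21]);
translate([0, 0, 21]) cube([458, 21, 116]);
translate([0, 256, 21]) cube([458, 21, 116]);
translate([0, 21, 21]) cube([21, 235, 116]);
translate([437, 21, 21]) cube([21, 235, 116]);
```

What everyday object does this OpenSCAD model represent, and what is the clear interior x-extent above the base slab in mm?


An open box. The internal width is 416 mm.

A 458×277 base slab with four walls standing on it — an open box. The base is 458 mm wide and the walls are 21 mm thick, so the internal width is 458 − 2 × 21 = 416 mm.


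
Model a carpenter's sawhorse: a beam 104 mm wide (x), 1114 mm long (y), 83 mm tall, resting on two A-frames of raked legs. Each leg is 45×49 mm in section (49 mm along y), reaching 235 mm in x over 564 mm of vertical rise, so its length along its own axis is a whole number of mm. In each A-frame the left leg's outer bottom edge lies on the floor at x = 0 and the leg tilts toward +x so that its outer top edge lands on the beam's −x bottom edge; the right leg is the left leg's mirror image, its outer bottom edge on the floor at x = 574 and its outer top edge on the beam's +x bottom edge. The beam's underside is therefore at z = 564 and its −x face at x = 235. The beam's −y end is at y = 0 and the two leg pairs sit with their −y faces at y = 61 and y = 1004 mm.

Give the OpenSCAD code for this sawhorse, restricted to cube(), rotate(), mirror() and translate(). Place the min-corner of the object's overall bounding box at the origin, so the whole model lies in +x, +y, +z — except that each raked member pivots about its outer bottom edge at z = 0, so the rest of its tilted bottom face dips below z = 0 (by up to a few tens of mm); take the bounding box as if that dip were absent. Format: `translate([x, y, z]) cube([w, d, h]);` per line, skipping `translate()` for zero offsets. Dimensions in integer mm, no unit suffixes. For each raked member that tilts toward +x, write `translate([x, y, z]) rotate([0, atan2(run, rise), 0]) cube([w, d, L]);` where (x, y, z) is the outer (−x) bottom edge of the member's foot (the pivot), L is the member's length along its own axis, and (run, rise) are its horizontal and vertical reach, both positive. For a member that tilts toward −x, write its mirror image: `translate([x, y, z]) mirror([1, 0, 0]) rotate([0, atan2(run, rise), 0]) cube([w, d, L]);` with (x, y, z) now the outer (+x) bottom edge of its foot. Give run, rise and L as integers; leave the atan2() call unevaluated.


translate([235, 0, 564]) cube([104, 1114, 83]);
translate([0, 61, 0]) rotate([0, atan2(235, 564), 0]) cube([45, 49, 611]);
translate([574, 61, 0]) mirror([1, 0, 0]) rotate([0, atan2(235, 564), 0]) cube([45, 49, 611]);
translate([0, 1004, 0]) rotate([0, atan2(235, 564), 0]) cube([45, 49, 611]);
translate([574, 1004, 0]) mirror([1, 0, 0]) rotate([0, atan2(235, 564), 0]) cube([45, 49, 611]);


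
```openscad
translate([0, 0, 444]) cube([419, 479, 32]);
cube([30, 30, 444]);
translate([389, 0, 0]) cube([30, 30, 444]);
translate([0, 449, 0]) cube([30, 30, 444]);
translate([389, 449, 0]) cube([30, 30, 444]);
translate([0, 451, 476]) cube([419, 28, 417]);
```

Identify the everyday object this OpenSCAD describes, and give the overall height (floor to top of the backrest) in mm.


A chair. The overall height is 893 mm.

A slab on four corner posts with a tall panel at the back — a chair. The seat slab sits at z = 444 with thickness 32, and the 417 mm backrest starts at the seat top, so the overall height is 444 + 32 + 417 = 893 mm.


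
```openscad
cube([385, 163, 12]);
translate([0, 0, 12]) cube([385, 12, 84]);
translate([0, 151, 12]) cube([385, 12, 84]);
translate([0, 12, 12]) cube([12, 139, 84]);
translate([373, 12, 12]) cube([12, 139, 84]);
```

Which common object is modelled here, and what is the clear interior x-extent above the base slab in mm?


An open box. The internal width is 361 mm.

A 385×163 base slab with four walls standing on it — an open box. The base is 385 mm wide and the walls are 12 mm thick, so the internal width is 385 − 2 × 12 = 361 mm.


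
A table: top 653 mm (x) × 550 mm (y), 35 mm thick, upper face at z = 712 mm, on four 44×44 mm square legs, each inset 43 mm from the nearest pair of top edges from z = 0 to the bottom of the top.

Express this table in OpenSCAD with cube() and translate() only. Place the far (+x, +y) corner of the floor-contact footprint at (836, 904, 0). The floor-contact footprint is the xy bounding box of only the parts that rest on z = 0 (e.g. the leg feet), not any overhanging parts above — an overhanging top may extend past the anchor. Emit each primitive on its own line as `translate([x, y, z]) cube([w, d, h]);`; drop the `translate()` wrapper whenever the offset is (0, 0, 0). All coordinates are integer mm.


translate([226, 397, 677]) cube([653, 550, 35]);
translate([269, 440, 0]) cube([44, 44, 677]);
translate([792, 440, 0]) cube([44, 44, 677]);
translate([269, 860, 0]) cube([44, 44, 677]);
translate([792, 860, 0]) cube([44, 44, 677]);


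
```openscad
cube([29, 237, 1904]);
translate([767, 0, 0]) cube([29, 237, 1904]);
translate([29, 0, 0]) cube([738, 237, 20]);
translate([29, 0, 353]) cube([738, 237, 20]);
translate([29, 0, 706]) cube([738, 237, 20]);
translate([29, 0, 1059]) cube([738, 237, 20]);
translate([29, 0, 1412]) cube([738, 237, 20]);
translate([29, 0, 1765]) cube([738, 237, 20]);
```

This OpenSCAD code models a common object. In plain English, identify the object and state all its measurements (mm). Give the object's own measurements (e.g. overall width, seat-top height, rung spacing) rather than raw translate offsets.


An open bookshelf. Two side panels, each 29 mm thick, 237 mm deep and 1904 mm tall, stand 796 mm apart (outside-to-outside). Between them sit 6 shelves, each 20 mm thick and 237 mm deep, spanning the full gap between the sides. The bottom shelf rests on the floor (its underside at z = 0) and the clear gap between one shelf's top and the next shelf's underside is 333 mm.


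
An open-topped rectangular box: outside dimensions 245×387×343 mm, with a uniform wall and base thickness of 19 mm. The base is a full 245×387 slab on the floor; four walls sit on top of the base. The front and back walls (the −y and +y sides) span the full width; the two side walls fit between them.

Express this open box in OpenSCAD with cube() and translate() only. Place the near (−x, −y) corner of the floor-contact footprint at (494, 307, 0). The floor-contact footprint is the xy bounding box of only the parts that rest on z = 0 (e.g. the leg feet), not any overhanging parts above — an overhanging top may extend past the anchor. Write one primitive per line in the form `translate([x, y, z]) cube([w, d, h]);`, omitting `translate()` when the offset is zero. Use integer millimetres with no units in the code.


translate([494, 307, 0]) cube([245, 387, 19]);
translate([494, 307, 19]) cube([245, 19, 324]);
translate([494, 675, 19]) cube([245, 19, 324]);
translate([494, 326, 19]) cube([19, 349, 324]);
translate([720, 326, 19]) cube([19, 349, 324]);


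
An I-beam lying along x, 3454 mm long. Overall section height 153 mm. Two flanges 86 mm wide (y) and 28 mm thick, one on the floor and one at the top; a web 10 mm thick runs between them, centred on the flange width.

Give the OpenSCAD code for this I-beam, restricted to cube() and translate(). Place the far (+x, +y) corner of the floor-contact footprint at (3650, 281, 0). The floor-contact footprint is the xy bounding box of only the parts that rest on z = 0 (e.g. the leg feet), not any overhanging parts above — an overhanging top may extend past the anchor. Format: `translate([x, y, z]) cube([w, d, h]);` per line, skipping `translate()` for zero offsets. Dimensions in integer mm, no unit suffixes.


translate([196, 195, 0]) cube([3454, 86, 28]);
translate([196, 233, 28]) cube([3454, 10, 97]);
translate([196, 195, 125]) cube([3454, 86, 28]);


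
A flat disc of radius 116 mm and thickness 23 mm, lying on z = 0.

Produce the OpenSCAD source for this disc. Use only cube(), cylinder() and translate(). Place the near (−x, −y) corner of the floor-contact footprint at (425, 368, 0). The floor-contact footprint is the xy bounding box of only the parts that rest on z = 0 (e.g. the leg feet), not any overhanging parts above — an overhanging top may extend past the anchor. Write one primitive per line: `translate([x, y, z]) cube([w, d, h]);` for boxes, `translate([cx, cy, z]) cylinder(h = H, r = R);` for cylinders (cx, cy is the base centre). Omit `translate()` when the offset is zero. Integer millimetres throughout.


translate([541, 484, 0]) cylinder(h = 23, r = 116);


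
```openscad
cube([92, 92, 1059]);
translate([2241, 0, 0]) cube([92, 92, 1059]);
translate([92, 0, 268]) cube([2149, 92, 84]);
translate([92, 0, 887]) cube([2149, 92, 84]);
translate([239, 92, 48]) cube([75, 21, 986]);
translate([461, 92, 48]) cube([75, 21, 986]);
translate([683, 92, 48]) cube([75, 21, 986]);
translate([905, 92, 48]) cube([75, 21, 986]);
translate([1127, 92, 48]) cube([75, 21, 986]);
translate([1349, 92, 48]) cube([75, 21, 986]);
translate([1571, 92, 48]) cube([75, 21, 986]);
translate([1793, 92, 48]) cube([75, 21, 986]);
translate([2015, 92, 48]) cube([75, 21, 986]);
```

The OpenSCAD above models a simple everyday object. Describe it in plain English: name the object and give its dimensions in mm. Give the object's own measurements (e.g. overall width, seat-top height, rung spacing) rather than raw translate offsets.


A fence section. Two 92×92 mm posts, 1059 mm tall, stand on the floor with a clear span of 2149 mm between their inner faces. Two horizontal rails of 92×84 mm section span the gap between the posts with their undersides at z = 268 mm and z = 887 mm, flush with the posts' −y face. 9 pickets, each 75 mm wide, 21 mm thick and 986 mm tall, are fixed to the +y face of the rails with their bottoms at z = 48 mm, spaced across the span with a 147 mm gap after the −x post and between neighbouring pickets, with 151 mm left before the +x post.


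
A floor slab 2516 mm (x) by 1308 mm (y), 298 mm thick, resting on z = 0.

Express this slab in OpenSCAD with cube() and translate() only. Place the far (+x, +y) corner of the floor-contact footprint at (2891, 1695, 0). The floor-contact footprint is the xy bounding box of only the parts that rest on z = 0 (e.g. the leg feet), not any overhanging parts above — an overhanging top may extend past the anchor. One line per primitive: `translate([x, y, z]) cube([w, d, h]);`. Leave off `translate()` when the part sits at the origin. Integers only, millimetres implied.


translate([375, 387, 0]) cube([2516, 1308, 298]);


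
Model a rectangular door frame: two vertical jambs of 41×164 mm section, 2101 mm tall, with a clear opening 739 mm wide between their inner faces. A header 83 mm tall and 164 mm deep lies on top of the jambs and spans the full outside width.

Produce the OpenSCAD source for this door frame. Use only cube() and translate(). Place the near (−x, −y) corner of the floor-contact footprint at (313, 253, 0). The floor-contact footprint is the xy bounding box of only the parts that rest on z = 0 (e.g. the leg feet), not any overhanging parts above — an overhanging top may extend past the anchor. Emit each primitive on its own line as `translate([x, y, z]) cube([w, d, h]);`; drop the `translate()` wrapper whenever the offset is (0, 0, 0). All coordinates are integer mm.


translate([313, 253, 0]) cube([41, 164, 2101]);
translate([1093, 253, 0]) cube([41, 164, 2101]);
translate([313, 253, 2101]) cube([821, 164, 83]);


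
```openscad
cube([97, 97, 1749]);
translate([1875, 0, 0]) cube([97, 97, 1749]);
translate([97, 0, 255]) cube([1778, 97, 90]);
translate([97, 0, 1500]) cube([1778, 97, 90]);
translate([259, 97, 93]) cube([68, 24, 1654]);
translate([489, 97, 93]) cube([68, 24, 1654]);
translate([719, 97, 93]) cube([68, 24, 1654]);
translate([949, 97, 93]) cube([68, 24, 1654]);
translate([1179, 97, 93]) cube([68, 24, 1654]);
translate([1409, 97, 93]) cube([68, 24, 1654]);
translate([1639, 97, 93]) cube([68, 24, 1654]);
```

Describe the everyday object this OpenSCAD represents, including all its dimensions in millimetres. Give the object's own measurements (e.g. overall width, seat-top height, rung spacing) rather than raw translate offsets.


A fence section. Two 97×97 mm posts, 1749 mm tall, stand on the floor with a clear span of 1778 mm between their inner faces. Two horizontal rails of 97×90 mm section span the gap between the posts with their undersides at z = 255 mm and z = 1500 mm, flush with the posts' −y face. 7 pickets, each 68 mm wide, 24 mm thick and 1654 mm tall, are fixed to the +y face of the rails with their bottoms at z = 93 mm, spaced across the span with a 162 mm gap after the −x post and between neighbouring pickets, with 168 mm left before the +x post.


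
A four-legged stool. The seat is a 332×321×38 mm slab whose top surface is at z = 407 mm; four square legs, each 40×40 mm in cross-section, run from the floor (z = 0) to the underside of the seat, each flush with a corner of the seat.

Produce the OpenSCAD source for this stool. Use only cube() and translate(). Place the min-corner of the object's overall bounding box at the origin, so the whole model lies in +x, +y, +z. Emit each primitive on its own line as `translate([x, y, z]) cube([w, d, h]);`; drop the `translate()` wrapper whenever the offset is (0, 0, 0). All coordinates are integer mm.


// leg_h = 407 - 38 = 369
translate([0, 0, 369]) cube([332, 321, 38]);
cube([40, 40, 369]);
translate([292, 0, 0]) cube([40, 40, 369]);
translate([0, 281, 0]) cube([40, 40, 369]);
translate([292, 281, 0]) cube([40, 40, 369]);


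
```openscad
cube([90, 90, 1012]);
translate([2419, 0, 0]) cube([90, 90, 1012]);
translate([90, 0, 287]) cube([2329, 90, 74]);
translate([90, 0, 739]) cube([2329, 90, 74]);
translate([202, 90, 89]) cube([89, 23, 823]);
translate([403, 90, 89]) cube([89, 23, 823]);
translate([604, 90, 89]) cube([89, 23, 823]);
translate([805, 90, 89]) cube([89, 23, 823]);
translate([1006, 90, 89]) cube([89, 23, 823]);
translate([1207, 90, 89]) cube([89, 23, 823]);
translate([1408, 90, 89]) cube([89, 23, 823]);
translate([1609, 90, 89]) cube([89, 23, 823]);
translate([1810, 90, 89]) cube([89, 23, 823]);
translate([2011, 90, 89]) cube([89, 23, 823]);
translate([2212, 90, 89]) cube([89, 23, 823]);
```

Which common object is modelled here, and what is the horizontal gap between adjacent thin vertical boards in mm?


A fence section. The picket gap is 112 mm.

Two posts, two rails, 11 pickets — a fence section. Span 2329 mm holds 11 pickets of 89 mm with 12 equal gaps: ⌊(2329 − 11·89) / 12⌋ = 112 mm.


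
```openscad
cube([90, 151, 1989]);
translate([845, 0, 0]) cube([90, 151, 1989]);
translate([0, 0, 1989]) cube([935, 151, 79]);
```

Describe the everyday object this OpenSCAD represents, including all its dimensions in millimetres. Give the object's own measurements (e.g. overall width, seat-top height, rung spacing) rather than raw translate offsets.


A door frame. The clear opening is 755 mm wide and 1989 mm high. Two 90 mm wide jambs, 151 mm deep, stand either side of the opening from the floor to the top of the opening. A 79 mm thick head sits across the top of both jambs, spanning the full outside width of the frame.


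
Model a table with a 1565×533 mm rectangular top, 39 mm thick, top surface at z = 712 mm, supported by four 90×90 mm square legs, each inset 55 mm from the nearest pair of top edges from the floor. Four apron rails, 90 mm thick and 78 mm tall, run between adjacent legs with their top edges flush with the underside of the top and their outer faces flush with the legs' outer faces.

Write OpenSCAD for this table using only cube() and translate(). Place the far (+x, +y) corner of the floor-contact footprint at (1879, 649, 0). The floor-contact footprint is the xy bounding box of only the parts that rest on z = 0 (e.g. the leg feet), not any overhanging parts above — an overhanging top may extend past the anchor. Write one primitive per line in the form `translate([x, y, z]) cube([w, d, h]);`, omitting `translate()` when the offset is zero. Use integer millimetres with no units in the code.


translate([369, 171, 673]) cube([1565, 533, 39]);
translate([424, 226, 0]) cube([90, 90, 673]);
translate([1789, 226, 0]) cube([90, 90, 673]);
translate([424, 559, 0]) cube([90, 90, 673]);
translate([1789, 559, 0]) cube([90, 90, 673]);
translate([514, 226, 595]) cube([1275, 90, 78]);
translate([514, 559, 595]) cube([1275, 90, 78]);
translate([424, 316, 595]) cube([90, 243, 78]);
translate([1789, 316, 595]) cube([90, 243, 78]);


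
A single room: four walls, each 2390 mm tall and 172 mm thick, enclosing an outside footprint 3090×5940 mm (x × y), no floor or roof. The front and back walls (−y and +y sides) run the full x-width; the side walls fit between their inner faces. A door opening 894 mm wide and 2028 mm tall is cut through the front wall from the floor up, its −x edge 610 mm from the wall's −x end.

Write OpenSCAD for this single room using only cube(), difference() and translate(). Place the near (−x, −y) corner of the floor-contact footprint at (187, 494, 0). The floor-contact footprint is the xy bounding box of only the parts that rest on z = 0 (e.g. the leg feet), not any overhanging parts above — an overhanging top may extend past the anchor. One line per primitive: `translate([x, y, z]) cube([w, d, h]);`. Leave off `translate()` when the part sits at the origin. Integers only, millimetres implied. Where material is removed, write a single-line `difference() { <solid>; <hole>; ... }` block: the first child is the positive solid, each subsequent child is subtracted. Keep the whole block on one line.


difference() { translate([187, 494, 0]) cube([3090, 172, 2390]); translate([797, 494, 0]) cube([894, 172, 2028]); }
translate([187, 6262, 0]) cube([3090, 172, 2390]);
translate([187, 666, 0]) cube([172, 5596, 2390]);
translate([3105, 666, 0]) cube([172, 5596, 2390]);


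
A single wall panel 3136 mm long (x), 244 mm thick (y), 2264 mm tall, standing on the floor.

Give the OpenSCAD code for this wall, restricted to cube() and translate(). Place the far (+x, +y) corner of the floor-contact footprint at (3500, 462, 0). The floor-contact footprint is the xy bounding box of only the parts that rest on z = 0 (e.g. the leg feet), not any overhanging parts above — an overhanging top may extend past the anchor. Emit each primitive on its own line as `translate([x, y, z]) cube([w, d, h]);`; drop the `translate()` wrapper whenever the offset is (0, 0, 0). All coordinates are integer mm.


translate([364, 218, 0]) cube([3136, 244, 2264]);


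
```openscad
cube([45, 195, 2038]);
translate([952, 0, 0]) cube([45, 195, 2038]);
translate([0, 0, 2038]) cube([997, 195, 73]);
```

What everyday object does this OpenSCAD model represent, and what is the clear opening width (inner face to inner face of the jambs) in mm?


A door frame. The clear opening width is 907 mm.

Two 2038 mm tall posts with a header on top — a door frame. The left jamb is 45 mm wide at x = 0; the right jamb starts at x = 952. The clear opening is 952 − 45 = 907 mm.


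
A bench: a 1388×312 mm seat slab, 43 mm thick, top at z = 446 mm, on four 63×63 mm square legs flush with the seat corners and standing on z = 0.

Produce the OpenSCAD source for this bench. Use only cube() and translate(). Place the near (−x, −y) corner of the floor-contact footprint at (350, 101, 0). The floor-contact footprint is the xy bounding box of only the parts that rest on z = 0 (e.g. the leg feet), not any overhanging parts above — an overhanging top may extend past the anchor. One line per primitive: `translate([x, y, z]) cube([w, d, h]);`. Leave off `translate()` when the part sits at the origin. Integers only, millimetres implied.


// leg_h = 446 − 43 = 403
translate([350, 101, 403]) cube([1388, 312, 43]);
translate([350, 101, 0]) cube([63, 63, 403]);
translate([350, 350, 0]) cube([63, 63, 403]);
translate([1675, 101, 0]) cube([63, 63, 403]);
translate([1675, 350, 0]) cube([63, 63, 403]);


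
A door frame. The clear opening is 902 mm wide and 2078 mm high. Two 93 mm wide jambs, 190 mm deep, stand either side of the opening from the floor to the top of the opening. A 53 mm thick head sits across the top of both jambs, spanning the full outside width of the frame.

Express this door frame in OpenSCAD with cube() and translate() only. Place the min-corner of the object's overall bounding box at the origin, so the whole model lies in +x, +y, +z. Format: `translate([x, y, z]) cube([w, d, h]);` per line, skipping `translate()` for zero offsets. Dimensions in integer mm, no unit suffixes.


cube([93, 190, 2078]);
translate([995, 0, 0]) cube([93, 190, 2078]);
translate([0, 0, 2078]) cube([1088, 190, 53]);


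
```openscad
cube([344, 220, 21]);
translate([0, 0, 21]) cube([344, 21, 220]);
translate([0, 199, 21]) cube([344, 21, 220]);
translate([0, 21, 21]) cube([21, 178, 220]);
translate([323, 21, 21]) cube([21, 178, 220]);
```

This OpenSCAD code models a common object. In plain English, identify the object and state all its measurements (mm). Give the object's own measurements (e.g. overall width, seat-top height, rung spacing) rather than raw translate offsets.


An open-topped rectangular box: outside dimensions 344×220×241 mm, with a uniform wall and base thickness of 21 mm. The base is a full 344×220 slab on the floor; four walls sit on top of the base. The front and back walls (the −y and +y sides) span the full width; the two side walls fit between them.


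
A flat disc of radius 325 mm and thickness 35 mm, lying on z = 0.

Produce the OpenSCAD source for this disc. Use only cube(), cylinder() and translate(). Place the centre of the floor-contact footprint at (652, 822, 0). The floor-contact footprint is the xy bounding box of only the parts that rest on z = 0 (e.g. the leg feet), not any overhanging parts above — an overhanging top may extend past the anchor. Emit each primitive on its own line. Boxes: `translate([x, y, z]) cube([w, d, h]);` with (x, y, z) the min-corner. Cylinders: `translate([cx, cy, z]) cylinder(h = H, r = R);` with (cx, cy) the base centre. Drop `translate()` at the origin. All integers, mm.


translate([652, 822, 0]) cylinder(h = 35, r = 325);


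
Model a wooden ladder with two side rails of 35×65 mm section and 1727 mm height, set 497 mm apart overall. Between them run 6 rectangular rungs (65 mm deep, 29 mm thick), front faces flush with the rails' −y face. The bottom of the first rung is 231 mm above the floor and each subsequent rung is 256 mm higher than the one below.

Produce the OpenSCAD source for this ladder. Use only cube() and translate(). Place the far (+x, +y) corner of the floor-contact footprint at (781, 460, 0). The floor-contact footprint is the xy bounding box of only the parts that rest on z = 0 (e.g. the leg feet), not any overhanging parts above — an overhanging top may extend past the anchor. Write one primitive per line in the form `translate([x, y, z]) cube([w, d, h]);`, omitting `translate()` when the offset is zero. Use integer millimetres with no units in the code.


translate([284, 395, 0]) cube([35, 65, 1727]);
translate([746, 395, 0]) cube([35, 65, 1727]);
translate([319, 395, 231]) cube([427, 65, 29]);
translate([319, 395, 487]) cube([427, 65, 29]);
translate([319, 395, 743]) cube([427, 65, 29]);
translate([319, 395, 999]) cube([427, 65, 29]);
translate([319, 395, 1255]) cube([427, 65, 29]);
translate([319, 395, 1511]) cube([427, 65, 29]);


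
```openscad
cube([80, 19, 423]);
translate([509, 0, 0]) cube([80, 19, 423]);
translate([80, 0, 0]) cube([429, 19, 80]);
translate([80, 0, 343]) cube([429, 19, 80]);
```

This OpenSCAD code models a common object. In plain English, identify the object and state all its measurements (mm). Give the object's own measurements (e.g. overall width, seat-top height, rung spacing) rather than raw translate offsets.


A rectangular picture frame lying in the x–z plane (depth along y). The opening is 429 mm wide (x) by 263 mm tall (z), surrounded by a border 80 mm wide on all four sides. The frame is 19 mm deep and is made of two full-height vertical stiles with two horizontal rails fitted between them.


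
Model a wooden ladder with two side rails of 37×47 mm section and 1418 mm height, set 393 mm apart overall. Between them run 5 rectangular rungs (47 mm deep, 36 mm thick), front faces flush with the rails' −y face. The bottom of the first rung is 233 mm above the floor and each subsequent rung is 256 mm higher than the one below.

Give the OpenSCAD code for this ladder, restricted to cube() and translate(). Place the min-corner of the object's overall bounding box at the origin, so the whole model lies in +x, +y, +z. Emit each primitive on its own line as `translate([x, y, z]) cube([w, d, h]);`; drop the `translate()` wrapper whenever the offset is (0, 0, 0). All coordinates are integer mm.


cube([37, 47, 1418]);
translate([356, 0, 0]) cube([37, 47, 1418]);
translate([37, 0, 233]) cube([319, 47, 36]);
translate([37, 0, 489]) cube([319, 47, 36]);
translate([37, 0, 745]) cube([319, 47, 36]);
translate([37, 0, 1001]) cube([319, 47, 36]);
translate([37, 0, 1257]) cube([319, 47, 36]);
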